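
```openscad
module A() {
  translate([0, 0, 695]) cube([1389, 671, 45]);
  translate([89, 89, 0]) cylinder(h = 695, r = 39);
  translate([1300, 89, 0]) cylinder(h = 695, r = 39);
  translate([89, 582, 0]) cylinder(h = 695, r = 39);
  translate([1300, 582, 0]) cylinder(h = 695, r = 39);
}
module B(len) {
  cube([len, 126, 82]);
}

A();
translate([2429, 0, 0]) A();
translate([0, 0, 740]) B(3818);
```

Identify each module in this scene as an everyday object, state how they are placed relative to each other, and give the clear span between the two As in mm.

A is a table. B is a beam. A beam spans the tops of two tables. The clear span between the two tables is 1040 mm.

Second table starts at x = 2429; first ends at x = 1389; clear span = 2429 − 1389 = 1040 mm.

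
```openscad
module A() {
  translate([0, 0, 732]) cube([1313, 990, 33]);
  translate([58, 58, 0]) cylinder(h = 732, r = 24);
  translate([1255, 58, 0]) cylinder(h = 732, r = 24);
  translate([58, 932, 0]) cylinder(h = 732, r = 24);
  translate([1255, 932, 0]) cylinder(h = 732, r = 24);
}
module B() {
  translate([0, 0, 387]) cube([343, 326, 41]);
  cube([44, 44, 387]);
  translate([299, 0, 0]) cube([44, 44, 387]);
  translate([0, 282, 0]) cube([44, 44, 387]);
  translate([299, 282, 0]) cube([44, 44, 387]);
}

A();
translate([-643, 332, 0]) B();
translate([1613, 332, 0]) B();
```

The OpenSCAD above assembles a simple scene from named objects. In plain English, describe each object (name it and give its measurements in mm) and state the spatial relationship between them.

A is a table: top 1313 mm (x) × 990 mm (y), 33 mm thick, upper face at z = 765 mm, on four round legs of 48 mm diameter, each leg's bounding box inset 34 mm from the nearest pair of top edges, running from z = 0 to the bottom of the top.

B is a simple wooden stool: a rectangular seat 343 mm (x) by 326 mm (y), 41 mm thick, top face at z = 428 mm, on four square legs, each 44×44 mm in cross-section. The legs rest on z = 0, each flush with a corner of the seat.

Two stools sit around the table at the −x, +x sides.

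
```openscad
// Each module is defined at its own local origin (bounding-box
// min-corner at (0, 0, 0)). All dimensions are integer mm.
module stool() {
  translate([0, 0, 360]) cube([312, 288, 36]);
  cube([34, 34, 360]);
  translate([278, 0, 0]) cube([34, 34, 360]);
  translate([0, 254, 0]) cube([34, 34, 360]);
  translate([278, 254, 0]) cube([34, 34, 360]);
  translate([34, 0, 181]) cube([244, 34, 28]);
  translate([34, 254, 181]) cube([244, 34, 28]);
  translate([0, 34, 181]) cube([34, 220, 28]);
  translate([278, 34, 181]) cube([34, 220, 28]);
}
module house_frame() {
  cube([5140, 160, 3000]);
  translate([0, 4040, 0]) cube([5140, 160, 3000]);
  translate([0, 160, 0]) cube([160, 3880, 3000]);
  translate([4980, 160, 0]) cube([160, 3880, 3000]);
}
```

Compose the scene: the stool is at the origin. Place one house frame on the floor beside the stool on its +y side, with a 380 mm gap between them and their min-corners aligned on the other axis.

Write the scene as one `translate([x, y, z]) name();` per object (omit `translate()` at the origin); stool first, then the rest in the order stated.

stool();
translate([0, 668, 0]) house_frame();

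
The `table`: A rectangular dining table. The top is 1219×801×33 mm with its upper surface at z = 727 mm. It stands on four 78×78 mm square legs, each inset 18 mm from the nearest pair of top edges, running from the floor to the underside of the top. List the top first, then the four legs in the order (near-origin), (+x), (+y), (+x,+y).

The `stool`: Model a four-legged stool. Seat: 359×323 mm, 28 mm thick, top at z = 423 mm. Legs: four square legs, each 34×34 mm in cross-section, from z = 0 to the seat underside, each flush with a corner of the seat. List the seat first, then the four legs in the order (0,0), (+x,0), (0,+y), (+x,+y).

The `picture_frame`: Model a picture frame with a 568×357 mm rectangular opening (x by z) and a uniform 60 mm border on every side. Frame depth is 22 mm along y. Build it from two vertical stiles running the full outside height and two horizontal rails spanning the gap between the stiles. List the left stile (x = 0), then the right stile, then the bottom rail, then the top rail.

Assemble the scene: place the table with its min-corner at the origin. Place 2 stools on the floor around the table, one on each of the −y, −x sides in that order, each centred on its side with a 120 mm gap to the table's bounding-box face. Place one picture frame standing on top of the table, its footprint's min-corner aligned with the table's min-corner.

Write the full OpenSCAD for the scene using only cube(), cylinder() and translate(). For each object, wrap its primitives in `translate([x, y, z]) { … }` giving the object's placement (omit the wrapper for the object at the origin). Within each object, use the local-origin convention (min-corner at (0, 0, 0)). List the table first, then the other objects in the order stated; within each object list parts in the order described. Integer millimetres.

translate([0, 0, 694]) cube([1219, 801, 33]);
translate([18, 18, 0]) cube([78, 78, 694]);
translate([1123, 18, 0]) cube([78, 78, 694]);
translate([18, 705, 0]) cube([78, 78, 694]);
translate([1123, 705, 0]) cube([78, 78, 694]);
translate([430, -443, 0]) {
  translate([0, 0, 395]) cube([359, 323, 28]);
  cube([34, 34, 395]);
  translate([325, 0, 0]) cube([34, 34, 395]);
  translate([0, 289, 0]) cube([34, 34, 395]);
  translate([325, 289, 0]) cube([34, 34, 395]);
}
translate([-479, 239, 0]) {
  translate([0, 0, 395]) cube([359, 323, 28]);
  cube([34, 34, 395]);
  translate([325, 0, 0]) cube([34, 34, 395]);
  translate([0, 289, 0]) cube([34, 34, 395]);
  translate([325, 289, 0]) cube([34, 34, 395]);
}
translate([0, 0, 727]) {
  cube([60, 22, 477]);
  translate([628, 0, 0]) cube([60, 22, 477]);
  translate([60, 0, 0]) cube([568, 22, 60]);
  translate([60, 0, 417]) cube([568, 22, 60]);
}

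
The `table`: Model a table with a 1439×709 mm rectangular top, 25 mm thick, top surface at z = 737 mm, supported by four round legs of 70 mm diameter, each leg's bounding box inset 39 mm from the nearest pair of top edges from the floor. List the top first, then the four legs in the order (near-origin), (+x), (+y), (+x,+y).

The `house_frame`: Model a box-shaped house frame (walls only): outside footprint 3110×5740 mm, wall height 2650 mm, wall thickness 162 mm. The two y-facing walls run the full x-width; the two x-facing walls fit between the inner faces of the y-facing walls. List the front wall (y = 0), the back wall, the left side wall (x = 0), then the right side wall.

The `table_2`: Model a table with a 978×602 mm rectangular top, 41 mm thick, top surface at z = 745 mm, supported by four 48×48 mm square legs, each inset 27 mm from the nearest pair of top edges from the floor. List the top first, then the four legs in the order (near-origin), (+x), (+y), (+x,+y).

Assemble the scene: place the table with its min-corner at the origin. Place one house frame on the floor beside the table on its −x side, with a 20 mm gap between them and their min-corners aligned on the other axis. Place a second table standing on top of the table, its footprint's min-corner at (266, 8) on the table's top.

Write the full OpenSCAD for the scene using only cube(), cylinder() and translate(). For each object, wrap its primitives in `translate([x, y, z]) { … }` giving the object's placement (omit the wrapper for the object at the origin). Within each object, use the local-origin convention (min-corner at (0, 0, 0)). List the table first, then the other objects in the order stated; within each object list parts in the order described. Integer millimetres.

translate([0, 0, 712]) cube([1439, 709, 25]);
translate([74, 74, 0]) cylinder(h = 712, r = 35);
translate([1365, 74, 0]) cylinder(h = 712, r = 35);
translate([74, 635, 0]) cylinder(h = 712, r = 35);
translate([1365, 635, 0]) cylinder(h = 712, r = 35);
translate([-3130, 0, 0]) {
  cube([3110, 162, 2650]);
  translate([0, 5578, 0]) cube([3110, 162, 2650]);
  translate([0, 162, 0]) cube([162, 5416, 2650]);
  translate([2948, 162, 0]) cube([162, 5416, 2650]);
}
translate([266, 8, 737]) {
  translate([0, 0, 704]) cube([978, 602, 41]);
  translate([27, 27, 0]) cube([48, 48, 704]);
  translate([903, 27, 0]) cube([48, 48, 704]);
  translate([27, 527, 0]) cube([48, 48, 704]);
  translate([903, 527, 0]) cube([48, 48, 704]);
}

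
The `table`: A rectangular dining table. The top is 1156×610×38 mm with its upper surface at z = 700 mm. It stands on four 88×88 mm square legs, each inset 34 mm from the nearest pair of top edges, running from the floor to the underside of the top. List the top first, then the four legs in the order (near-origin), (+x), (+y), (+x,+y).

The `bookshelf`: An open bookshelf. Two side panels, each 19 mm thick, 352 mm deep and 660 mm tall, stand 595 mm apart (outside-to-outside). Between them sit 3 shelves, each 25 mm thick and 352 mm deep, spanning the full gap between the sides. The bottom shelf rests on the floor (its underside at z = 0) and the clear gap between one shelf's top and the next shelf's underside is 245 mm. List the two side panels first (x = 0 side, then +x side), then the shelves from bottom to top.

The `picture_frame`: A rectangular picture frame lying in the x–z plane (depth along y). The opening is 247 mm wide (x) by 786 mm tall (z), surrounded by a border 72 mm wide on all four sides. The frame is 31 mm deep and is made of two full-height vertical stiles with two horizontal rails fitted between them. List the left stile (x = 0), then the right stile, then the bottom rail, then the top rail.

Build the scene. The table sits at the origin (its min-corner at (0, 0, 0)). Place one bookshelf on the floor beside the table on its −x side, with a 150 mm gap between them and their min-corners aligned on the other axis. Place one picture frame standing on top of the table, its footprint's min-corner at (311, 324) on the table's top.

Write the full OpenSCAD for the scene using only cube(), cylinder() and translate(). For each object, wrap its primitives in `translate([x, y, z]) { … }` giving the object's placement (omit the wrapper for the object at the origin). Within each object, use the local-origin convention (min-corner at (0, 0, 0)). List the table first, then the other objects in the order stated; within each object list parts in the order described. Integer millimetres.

translate([0, 0, 662]) cube([1156, 610, 38]);
translate([34, 34, 0]) cube([88, 88, 662]);
translate([1034, 34, 0]) cube([88, 88, 662]);
translate([34, 488, 0]) cube([88, 88, 662]);
translate([1034, 488, 0]) cube([88, 88, 662]);
translate([-745, 0, 0]) {
  cube([19, 352, 660]);
  translate([576, 0, 0]) cube([19, 352, 660]);
  translate([19, 0, 0]) cube([557, 352, 25]);
  translate([19, 0, 270]) cube([557, 352, 25]);
  translate([19, 0, 540]) cube([557, 352, 25]);
}
translate([311, 324, 700]) {
  cube([72, 31, 930]);
  translate([319, 0, 0]) cube([72, 31, 930]);
  translate([72, 0, 0]) cube([247, 31, 72]);
  translate([72, 0, 858]) cube([247, 31, 72]);
}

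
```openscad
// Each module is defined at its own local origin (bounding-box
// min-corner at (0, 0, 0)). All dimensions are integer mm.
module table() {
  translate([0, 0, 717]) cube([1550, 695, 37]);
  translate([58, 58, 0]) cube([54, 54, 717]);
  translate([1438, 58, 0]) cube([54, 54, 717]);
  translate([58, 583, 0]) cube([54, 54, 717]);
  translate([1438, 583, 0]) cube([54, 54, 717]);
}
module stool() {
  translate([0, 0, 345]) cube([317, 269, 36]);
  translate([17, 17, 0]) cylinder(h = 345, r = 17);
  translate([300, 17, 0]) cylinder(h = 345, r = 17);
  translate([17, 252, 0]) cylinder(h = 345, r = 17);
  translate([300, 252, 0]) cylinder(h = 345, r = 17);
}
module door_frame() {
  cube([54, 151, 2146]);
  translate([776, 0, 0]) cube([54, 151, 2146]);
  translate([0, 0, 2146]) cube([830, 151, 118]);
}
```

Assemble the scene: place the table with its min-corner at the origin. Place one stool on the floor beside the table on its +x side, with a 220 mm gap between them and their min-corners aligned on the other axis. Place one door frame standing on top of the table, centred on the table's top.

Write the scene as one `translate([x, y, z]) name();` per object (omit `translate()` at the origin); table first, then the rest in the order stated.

table();
translate([1770, 0, 0]) stool();
translate([360, 272, 754]) door_frame();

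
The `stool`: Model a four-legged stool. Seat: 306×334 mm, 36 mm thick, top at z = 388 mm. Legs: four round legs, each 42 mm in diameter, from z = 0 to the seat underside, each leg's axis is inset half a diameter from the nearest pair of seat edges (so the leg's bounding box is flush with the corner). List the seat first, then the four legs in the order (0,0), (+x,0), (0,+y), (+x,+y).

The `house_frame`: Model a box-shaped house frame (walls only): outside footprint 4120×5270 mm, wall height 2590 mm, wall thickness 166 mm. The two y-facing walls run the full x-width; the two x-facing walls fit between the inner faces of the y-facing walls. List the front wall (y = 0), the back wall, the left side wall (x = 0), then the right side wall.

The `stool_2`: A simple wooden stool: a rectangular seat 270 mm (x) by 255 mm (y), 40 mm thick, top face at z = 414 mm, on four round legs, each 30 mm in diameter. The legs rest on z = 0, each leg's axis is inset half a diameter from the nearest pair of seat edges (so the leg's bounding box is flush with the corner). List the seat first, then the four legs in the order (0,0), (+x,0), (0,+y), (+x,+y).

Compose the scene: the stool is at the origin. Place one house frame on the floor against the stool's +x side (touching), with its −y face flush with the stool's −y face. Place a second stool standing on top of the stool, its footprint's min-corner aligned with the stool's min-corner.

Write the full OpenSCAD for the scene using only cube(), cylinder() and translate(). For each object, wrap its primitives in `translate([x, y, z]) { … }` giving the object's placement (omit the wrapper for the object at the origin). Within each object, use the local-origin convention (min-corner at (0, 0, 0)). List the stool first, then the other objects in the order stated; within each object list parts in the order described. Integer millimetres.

translate([0, 0, 352]) cube([306, 334, 36]);
translate([21, 21, 0]) cylinder(h = 352, r = 21);
translate([285, 21, 0]) cylinder(h = 352, r = 21);
translate([21, 313, 0]) cylinder(h = 352, r = 21);
translate([285, 313, 0]) cylinder(h = 352, r = 21);
translate([306, 0, 0]) {
  cube([4120, 166, 2590]);
  translate([0, 5104, 0]) cube([4120, 166, 2590]);
  translate([0, 166, 0]) cube([166, 4938, 2590]);
  translate([3954, 166, 0]) cube([166, 4938, 2590]);
}
translate([0, 0, 388]) {
  translate([0, 0, 374]) cube([270, 255, 40]);
  translate([15, 15, 0]) cylinder(h = 374, r = 15);
  translate([255, 15, 0]) cylinder(h = 374, r = 15);
  translate([15, 240, 0]) cylinder(h = 374, r = 15);
  translate([255, 240, 0]) cylinder(h = 374, r = 15);
}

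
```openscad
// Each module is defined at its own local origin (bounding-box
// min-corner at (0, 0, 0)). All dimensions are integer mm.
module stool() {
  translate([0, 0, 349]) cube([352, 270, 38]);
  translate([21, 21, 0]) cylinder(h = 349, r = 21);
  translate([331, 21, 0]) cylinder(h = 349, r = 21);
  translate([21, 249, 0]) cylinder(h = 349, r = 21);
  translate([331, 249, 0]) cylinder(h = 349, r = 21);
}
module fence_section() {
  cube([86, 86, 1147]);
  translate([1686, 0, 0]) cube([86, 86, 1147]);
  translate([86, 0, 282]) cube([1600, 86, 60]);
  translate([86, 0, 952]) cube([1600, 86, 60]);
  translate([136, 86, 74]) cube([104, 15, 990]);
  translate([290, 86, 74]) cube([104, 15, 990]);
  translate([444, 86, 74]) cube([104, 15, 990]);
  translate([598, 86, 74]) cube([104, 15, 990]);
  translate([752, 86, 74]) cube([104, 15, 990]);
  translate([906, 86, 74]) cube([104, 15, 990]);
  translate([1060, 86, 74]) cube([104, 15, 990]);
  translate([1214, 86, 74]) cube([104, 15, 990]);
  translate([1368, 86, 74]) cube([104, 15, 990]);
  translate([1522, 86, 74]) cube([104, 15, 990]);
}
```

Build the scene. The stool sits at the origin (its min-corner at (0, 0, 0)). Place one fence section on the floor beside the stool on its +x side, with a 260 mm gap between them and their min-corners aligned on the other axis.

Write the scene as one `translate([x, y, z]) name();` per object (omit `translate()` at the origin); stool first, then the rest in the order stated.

stool();
translate([612, 0, 0]) fence_section();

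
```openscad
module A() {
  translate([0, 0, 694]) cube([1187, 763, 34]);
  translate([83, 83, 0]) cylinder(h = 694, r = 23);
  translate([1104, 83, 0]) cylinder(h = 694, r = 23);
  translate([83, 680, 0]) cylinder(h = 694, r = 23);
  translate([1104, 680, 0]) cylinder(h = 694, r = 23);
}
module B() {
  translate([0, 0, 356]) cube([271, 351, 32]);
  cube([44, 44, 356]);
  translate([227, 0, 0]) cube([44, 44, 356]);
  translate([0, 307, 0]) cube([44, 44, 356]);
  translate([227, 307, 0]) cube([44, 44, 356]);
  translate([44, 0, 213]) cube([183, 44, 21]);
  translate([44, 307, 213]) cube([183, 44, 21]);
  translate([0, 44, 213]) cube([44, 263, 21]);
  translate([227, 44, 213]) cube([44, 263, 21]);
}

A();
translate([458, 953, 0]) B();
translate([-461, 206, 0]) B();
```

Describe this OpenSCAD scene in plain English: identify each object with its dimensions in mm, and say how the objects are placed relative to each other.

A is a table: top 1187 mm (x) × 763 mm (y), 34 mm thick, upper face at z = 728 mm, on four round legs of 46 mm diameter, each leg's bounding box inset 60 mm from the nearest pair of top edges, running from z = 0 to the bottom of the top.

B is a four-legged stool. The seat is a 271×351×32 mm slab whose top surface is at z = 388 mm; four square legs, each 44×44 mm in cross-section, run from the floor (z = 0) to the underside of the seat, each flush with a corner of the seat. Four stretchers, 44 mm wide and 21 mm tall, connect adjacent legs with their undersides at z = 213 mm, each running between the inner faces of the legs it joins and aligned with the legs' outer faces on the other axis.

Two stools sit around the table at the +y, −x sides.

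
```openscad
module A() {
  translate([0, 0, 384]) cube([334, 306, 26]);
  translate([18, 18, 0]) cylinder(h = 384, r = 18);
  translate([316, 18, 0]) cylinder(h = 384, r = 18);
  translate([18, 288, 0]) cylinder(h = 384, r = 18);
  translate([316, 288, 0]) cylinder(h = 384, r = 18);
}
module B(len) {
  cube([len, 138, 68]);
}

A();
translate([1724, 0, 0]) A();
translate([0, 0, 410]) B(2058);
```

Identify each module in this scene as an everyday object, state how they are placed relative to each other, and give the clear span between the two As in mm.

A is a stool. B is a beam. A beam spans the tops of two stools. The clear span between the two stools is 1390 mm.

Second stool starts at x = 1724; first ends at x = 334; clear span = 1724 − 334 = 1390 mm.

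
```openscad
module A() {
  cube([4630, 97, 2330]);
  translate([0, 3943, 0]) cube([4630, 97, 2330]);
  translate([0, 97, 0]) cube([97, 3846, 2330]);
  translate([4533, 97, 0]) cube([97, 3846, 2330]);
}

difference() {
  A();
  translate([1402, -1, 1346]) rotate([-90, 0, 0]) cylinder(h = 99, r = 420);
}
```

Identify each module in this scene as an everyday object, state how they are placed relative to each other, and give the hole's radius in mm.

A is a house frame. The house frame has a circular hole through its front wall. The hole's radius is 420 mm.

The subtracted cylinder has r = 420 mm.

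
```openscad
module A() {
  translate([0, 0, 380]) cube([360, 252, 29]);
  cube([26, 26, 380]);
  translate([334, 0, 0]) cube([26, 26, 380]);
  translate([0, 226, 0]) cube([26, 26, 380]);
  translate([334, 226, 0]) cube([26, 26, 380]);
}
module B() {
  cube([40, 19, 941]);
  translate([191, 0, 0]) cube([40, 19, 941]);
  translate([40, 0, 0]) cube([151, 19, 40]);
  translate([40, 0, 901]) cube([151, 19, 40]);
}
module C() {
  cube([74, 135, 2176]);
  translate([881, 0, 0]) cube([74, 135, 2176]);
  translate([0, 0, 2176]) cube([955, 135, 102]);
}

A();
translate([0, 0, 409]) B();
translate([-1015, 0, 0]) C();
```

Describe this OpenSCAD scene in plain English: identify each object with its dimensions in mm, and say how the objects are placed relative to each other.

A is a simple wooden stool: a rectangular seat 360 mm (x) by 252 mm (y), 29 mm thick, top face at z = 409 mm, on four square legs, each 26×26 mm in cross-section. The legs rest on z = 0, each flush with a corner of the seat.

B is a picture frame with a 151×861 mm rectangular opening (x by z) and a uniform 40 mm border on every side. Frame depth is 19 mm along y. It is built from two vertical stiles running the full outside height and two horizontal rails spanning the gap between the stiles.

C is a door frame. The clear opening is 807 mm wide and 2176 mm high. Two 74 mm wide jambs, 135 mm deep, stand either side of the opening from the floor to the top of the opening. A 102 mm thick head sits across the top of both jambs, spanning the full outside width of the frame.

The picture frame is on top of the stool. The door frame is on the floor beside the stool on its −x side.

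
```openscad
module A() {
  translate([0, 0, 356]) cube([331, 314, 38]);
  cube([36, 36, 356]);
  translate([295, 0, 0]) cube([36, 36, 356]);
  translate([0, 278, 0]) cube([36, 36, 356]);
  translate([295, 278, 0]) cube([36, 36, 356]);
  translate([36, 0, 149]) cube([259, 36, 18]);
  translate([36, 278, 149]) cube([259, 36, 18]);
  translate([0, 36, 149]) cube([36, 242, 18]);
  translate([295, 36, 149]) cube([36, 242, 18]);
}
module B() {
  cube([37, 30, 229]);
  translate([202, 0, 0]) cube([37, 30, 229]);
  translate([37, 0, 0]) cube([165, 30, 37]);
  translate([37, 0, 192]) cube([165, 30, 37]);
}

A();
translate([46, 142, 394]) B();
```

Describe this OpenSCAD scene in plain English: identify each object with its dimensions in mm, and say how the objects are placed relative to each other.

A is a four-legged stool. The seat is a 331×314×38 mm slab whose top surface is at z = 394 mm; four square legs, each 36×36 mm in cross-section, run from the floor (z = 0) to the underside of the seat, each flush with a corner of the seat. Four stretchers, 36 mm wide and 18 mm tall, connect adjacent legs with their undersides at z = 149 mm, each running between the inner faces of the legs it joins and aligned with the legs' outer faces on the other axis.

B is a rectangular picture frame lying in the x–z plane (depth along y). The opening is 165 mm wide (x) by 155 mm tall (z), surrounded by a border 37 mm wide on all four sides. The frame is 30 mm deep and is made of two full-height vertical stiles with two horizontal rails fitted between them.

The picture frame is on top of the stool, centred.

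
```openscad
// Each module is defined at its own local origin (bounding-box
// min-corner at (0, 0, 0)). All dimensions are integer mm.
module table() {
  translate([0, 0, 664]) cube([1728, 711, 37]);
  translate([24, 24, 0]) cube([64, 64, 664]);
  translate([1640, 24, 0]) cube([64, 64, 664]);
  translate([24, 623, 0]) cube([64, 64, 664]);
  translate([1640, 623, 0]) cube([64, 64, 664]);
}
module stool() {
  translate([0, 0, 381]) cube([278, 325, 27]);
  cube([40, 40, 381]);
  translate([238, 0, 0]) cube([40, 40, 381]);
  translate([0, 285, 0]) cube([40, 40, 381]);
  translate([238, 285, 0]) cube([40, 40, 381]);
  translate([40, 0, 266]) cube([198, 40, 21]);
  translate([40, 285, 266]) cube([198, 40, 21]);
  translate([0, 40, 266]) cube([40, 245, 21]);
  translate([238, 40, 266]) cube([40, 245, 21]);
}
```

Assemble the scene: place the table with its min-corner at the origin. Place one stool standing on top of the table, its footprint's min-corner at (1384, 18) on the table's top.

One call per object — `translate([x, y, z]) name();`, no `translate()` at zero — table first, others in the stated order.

table();
translate([1384, 18, 701]) stool();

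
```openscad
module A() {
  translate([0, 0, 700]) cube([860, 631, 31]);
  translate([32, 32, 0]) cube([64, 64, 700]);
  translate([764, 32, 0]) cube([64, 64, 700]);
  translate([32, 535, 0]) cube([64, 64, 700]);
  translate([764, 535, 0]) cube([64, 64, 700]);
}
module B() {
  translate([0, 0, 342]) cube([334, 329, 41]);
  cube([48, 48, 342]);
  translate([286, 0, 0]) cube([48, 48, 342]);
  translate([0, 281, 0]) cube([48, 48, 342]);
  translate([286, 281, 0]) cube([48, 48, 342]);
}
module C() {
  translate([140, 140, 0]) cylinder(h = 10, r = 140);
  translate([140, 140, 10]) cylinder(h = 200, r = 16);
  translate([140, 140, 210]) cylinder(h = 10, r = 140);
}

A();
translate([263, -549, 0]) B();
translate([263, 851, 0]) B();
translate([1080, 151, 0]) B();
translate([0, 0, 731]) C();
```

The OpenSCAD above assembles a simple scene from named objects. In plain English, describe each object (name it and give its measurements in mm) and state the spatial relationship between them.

A is a rectangular dining table. The top is 860×631×31 mm with its upper surface at z = 731 mm. It stands on four 64×64 mm square legs, each inset 32 mm from the nearest pair of top edges, running from the floor to the underside of the top.

B is a simple wooden stool: a rectangular seat 334 mm (x) by 329 mm (y), 41 mm thick, top face at z = 383 mm, on four square legs, each 48×48 mm in cross-section. The legs rest on z = 0, each flush with a corner of the seat.

C is a spool: two coaxial disc flanges of radius 140 mm and thickness 10 mm, joined by a core cylinder of radius 16 mm and height 200 mm. The lower flange rests on z = 0 and the three cylinders share a vertical axis.

Three stools sit around the table at the −y, +y, +x sides. The spool is on top of the table.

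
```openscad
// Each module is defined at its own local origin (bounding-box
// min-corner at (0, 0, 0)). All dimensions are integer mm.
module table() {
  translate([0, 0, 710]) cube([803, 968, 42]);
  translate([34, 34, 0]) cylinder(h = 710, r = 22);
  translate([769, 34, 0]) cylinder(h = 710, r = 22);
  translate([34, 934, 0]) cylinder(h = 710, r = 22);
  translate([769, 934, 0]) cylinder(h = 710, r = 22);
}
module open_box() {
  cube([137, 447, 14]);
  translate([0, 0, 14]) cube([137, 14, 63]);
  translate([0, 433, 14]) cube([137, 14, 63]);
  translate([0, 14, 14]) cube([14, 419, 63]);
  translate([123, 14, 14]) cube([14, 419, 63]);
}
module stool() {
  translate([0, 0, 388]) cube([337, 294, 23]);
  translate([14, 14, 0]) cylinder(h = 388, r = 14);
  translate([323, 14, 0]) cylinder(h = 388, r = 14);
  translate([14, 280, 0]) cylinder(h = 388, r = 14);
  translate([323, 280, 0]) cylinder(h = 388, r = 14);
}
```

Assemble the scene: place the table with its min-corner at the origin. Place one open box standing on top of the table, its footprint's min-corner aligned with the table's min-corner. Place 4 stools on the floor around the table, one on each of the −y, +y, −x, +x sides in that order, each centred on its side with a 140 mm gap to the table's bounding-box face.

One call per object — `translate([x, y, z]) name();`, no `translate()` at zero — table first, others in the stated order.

table();
translate([0, 0, 752]) open_box();
translate([233, -434, 0]) stool();
translate([233, 1108, 0]) stool();
translate([-477, 337, 0]) stool();
translate([943, 337, 0]) stool();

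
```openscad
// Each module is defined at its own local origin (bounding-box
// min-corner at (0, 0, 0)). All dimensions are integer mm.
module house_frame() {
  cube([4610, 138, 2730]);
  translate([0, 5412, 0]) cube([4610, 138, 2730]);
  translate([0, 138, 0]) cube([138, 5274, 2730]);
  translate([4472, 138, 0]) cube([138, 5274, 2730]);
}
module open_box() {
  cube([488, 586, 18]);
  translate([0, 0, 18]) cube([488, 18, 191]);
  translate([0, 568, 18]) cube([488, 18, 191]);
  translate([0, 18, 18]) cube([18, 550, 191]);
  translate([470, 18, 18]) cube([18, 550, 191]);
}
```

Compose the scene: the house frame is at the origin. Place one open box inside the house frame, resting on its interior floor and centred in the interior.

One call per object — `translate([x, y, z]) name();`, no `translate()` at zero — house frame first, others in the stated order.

house_frame();
translate([2061, 2482, 0]) open_box();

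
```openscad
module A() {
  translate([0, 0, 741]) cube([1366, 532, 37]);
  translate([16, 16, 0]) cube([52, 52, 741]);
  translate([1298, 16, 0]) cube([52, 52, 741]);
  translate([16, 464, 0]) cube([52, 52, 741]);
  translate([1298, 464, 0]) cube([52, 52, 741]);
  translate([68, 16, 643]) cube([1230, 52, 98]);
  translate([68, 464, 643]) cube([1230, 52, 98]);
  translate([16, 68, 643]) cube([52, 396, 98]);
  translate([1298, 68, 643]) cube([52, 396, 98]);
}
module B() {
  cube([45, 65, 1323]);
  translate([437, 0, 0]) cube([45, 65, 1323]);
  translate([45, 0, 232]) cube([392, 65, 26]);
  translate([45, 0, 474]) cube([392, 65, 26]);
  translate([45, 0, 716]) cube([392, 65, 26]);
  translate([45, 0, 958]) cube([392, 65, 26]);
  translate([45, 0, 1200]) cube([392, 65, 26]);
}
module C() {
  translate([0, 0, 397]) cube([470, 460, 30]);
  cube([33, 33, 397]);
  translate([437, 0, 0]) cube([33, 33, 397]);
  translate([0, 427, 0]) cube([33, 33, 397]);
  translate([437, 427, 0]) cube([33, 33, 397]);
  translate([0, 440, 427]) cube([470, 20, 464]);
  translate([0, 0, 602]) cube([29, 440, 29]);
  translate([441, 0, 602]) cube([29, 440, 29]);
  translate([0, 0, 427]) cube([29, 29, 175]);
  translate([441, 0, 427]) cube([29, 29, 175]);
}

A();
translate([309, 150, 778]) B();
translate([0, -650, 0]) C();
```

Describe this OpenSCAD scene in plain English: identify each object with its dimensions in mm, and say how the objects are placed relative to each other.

A is a table: top 1366 mm (x) × 532 mm (y), 37 mm thick, upper face at z = 778 mm, on four 52×52 mm square legs, each inset 16 mm from the nearest pair of top edges, running from z = 0 to the bottom of the top. Four apron rails, 52 mm thick and 98 mm tall, run between adjacent legs with their top edges flush with the underside of the top and their outer faces flush with the legs' outer faces.

B is a straight ladder. Two 45×65 mm vertical rails, 1323 mm tall, stand 482 mm apart (outside-to-outside) with their front faces coplanar on the −y side. 5 rungs, each 65 mm deep and 26 mm tall, span between the inner faces of the rails, front faces flush with the rails. The lowest rung's underside is at z = 232 mm and rungs are spaced 242 mm apart (underside to underside).

C is a chair. The seat is a 470×460×30 mm slab with its top at z = 427 mm, on four 33×33 mm corner legs (flush with the seat edges, standing on z = 0). A flat backrest 20 mm thick, 464 mm tall, spans the full seat width and rises from the seat top along its +y edge, rear face flush with the rear of the seat. Two armrests of 29×29 mm section run along each side from the seat's front edge to the front of the backrest, top faces 204 mm above the seat top and outer faces flush with the seat's x-edges; a 29×29 mm post under the front of each armrest stands on the seat at the front corner.

The ladder is on top of the table. The chair is on the floor beside the table on its −y side.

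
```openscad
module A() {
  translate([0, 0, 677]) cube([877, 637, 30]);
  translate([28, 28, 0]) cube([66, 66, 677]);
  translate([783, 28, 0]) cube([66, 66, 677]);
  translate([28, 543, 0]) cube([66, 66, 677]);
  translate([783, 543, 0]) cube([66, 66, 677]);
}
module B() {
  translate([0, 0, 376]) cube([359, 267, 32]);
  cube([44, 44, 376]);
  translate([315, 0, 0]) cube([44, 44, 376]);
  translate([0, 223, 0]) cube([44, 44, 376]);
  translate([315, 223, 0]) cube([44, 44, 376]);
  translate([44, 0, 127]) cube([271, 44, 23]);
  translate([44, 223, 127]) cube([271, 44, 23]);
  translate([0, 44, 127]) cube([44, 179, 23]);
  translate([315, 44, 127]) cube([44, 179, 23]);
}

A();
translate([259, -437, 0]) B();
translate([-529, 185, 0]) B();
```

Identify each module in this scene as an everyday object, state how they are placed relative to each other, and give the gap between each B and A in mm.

Each stool's nearest face is 170 mm from the table's bounding box.

A is a table. B is a stool. Two stools sit around the table at the −y, −x sides. The gap between each stool and the table is 170 mm.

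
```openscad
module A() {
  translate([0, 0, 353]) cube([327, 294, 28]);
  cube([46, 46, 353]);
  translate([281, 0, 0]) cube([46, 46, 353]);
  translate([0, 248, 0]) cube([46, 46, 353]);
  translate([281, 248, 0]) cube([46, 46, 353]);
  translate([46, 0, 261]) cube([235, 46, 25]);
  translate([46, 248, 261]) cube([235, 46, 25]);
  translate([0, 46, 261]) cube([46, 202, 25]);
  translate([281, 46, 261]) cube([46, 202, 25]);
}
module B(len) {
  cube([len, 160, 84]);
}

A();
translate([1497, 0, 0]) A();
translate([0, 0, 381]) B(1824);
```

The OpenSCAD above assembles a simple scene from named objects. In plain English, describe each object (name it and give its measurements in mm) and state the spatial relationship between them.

A is a simple wooden stool: a rectangular seat 327 mm (x) by 294 mm (y), 28 mm thick, top face at z = 381 mm, on four square legs, each 46×46 mm in cross-section. The legs rest on z = 0, each flush with a corner of the seat. Four stretchers, 46 mm wide and 25 mm tall, connect adjacent legs with their undersides at z = 261 mm, each running between the inner faces of the legs it joins and aligned with the legs' outer faces on the other axis.

B is a rectangular beam 1824 mm long (x), 160 mm deep (y), 84 mm thick (z).

The beam spans the tops of two stools placed 1170 mm apart, resting at z = 381 mm.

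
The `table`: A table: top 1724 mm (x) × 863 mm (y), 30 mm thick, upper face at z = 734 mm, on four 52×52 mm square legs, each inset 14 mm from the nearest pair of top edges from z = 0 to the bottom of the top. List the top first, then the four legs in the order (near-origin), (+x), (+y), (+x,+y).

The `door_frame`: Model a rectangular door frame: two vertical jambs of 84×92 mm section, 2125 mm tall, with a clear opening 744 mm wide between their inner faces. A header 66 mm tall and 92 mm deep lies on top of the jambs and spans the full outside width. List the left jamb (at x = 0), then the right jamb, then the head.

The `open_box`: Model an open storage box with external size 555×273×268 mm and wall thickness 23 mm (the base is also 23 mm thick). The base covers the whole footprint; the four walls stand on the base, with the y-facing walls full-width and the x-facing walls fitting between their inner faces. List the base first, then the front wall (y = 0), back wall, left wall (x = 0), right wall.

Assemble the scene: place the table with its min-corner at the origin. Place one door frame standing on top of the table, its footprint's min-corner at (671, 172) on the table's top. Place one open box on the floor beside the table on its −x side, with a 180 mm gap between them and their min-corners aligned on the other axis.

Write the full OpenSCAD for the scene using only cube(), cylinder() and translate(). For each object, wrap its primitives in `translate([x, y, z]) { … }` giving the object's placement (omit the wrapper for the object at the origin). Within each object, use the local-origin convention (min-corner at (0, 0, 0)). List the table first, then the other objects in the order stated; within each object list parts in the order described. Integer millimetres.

translate([0, 0, 704]) cube([1724, 863, 30]);
translate([14, 14, 0]) cube([52, 52, 704]);
translate([1658, 14, 0]) cube([52, 52, 704]);
translate([14, 797, 0]) cube([52, 52, 704]);
translate([1658, 797, 0]) cube([52, 52, 704]);
translate([671, 172, 734]) {
  cube([84, 92, 2125]);
  translate([828, 0, 0]) cube([84, 92, 2125]);
  translate([0, 0, 2125]) cube([912, 92, 66]);
}
translate([-735, 0, 0]) {
  cube([555, 273, 23]);
  translate([0, 0, 23]) cube([555, 23, 245]);
  translate([0, 250, 23]) cube([555, 23, 245]);
  translate([0, 23, 23]) cube([23, 227, 245]);
  translate([532, 23, 23]) cube([23, 227, 245]);
}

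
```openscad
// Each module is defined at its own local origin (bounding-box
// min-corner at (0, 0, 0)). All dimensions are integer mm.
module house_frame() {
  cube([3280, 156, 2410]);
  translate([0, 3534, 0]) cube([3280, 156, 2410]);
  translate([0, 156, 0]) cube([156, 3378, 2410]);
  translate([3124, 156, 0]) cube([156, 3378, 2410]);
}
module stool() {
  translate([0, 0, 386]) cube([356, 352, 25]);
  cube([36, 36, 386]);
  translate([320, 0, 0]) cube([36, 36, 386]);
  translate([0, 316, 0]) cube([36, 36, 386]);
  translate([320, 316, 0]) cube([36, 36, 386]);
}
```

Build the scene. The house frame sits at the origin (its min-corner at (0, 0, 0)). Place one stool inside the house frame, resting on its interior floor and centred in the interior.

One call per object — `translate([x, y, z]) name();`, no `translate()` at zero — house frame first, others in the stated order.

house_frame();
translate([1462, 1669, 0]) stool();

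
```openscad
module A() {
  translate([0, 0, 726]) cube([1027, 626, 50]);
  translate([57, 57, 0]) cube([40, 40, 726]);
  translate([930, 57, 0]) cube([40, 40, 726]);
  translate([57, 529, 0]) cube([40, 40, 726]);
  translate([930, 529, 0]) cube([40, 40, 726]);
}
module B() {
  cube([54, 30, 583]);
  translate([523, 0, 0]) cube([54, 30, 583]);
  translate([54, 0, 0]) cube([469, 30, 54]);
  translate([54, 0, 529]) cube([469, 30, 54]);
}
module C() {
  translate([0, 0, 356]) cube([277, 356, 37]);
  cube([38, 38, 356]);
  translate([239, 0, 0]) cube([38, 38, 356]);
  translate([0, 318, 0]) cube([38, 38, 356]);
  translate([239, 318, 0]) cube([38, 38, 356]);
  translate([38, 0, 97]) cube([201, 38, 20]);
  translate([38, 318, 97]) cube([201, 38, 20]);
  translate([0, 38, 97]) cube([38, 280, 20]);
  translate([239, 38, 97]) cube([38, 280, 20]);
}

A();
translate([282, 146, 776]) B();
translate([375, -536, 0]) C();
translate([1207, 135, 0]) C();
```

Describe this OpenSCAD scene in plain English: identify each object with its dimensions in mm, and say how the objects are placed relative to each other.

A is a table with a 1027×626 mm rectangular top, 50 mm thick, top surface at z = 776 mm, supported by four 40×40 mm square legs, each inset 57 mm from the nearest pair of top edges, running from the floor.

B is a picture frame with a 469×475 mm rectangular opening (x by z) and a uniform 54 mm border on every side. Frame depth is 30 mm along y. It is built from two vertical stiles running the full outside height and two horizontal rails spanning the gap between the stiles.

C is a simple wooden stool: a rectangular seat 277 mm (x) by 356 mm (y), 37 mm thick, top face at z = 393 mm, on four square legs, each 38×38 mm in cross-section. The legs rest on z = 0, each flush with a corner of the seat. Four stretchers, 38 mm wide and 20 mm tall, connect adjacent legs with their undersides at z = 97 mm, each running between the inner faces of the legs it joins and aligned with the legs' outer faces on the other axis.

The picture frame is on top of the table. Two stools sit around the table at the −y, +x sides.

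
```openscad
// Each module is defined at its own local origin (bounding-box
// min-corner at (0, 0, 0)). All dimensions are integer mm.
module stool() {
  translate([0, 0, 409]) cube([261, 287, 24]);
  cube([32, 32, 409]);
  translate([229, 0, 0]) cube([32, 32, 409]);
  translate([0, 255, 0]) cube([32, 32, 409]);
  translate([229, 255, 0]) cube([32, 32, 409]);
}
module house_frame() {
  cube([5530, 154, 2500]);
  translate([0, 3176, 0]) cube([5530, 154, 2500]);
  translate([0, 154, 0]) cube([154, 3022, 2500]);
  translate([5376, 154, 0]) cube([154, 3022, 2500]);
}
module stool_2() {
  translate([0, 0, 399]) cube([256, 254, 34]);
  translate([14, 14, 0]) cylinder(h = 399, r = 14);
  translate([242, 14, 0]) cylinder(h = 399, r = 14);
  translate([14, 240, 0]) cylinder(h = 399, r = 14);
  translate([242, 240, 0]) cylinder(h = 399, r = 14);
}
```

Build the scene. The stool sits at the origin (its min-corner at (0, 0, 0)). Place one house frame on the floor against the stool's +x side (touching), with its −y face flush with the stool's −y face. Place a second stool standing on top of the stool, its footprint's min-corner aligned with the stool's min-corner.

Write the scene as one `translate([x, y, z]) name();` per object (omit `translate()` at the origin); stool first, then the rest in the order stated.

stool();
translate([261, 0, 0]) house_frame();
translate([0, 0, 433]) stool_2();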